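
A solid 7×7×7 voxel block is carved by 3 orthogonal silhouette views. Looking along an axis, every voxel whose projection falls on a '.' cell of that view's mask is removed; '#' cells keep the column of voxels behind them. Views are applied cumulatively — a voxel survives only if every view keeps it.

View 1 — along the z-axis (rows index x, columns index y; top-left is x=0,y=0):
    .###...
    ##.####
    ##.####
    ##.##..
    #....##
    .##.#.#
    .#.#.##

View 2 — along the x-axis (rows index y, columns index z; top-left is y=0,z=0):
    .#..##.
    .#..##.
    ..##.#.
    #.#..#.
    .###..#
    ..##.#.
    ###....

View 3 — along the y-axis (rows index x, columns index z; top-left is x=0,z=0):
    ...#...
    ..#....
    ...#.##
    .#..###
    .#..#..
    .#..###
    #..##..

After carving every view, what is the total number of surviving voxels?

remaining voxels: 35

before carving: 343 voxels (7×7×7)
[1] z-view keeps 30 columns → grid now 210
[2] x-view keeps 22 columns → grid now 94
[3] y-view keeps 18 columns → grid now 35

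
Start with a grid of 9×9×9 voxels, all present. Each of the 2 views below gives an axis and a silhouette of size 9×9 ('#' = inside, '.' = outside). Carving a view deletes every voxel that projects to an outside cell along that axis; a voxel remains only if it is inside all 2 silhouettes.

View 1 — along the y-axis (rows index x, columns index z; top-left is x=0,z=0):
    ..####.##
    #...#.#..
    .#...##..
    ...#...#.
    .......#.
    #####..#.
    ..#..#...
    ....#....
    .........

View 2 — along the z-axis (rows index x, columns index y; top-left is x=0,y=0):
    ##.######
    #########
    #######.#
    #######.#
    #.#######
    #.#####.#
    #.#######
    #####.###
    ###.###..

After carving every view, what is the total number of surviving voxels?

189 voxels

start: 9×9×9 = 729 voxels
step 1: project along y, AND mask (24/81) → |grid| = 216
step 2: project along z, AND mask (70/81) → |grid| = 189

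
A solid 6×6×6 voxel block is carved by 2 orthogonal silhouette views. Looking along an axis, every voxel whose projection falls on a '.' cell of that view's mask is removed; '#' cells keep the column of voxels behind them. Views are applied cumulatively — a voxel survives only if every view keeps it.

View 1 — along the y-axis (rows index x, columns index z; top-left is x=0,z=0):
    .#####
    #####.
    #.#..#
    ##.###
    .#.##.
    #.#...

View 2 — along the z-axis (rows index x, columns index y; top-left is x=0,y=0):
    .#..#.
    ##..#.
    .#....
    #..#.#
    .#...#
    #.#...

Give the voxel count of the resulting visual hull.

start: 6×6×6 = 216 voxels
V1 y: intersect with XZ mask (23 set) -- 138 left
V2 z: intersect with XY mask (13 set) -- 53 left

|visual hull| = 53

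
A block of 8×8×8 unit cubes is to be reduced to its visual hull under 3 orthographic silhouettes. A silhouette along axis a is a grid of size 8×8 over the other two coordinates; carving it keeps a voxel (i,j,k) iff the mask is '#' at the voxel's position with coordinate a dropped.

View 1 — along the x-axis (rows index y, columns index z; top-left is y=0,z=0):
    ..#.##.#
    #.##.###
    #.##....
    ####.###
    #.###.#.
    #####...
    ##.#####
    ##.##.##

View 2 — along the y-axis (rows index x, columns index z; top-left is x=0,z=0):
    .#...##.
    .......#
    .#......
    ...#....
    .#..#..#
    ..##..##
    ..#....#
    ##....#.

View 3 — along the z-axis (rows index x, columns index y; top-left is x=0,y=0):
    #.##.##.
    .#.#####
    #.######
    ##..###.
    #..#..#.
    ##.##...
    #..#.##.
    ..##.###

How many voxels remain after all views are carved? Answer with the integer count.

|visual hull| = 58

start: 8×8×8 = 512 voxels
V1 x: intersect with YZ mask (43 set) -- 344 left
V2 y: intersect with XZ mask (18 set) -- 93 left
V3 z: intersect with XY mask (39 set) -- 58 left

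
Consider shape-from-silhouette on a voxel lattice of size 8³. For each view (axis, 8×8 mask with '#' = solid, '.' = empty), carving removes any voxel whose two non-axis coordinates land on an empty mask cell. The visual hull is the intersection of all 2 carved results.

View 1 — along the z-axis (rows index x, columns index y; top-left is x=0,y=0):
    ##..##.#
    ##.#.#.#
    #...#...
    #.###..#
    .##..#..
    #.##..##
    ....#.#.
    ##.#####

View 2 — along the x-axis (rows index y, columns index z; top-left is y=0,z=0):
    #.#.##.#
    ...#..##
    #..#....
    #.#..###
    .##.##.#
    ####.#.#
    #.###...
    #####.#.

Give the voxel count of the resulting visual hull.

before carving: 512 voxels (8×8×8)
V1 z: intersect with XY mask (34 set) -- 272 left
V2 x: intersect with YZ mask (36 set) -- 159 left

voxel count = 159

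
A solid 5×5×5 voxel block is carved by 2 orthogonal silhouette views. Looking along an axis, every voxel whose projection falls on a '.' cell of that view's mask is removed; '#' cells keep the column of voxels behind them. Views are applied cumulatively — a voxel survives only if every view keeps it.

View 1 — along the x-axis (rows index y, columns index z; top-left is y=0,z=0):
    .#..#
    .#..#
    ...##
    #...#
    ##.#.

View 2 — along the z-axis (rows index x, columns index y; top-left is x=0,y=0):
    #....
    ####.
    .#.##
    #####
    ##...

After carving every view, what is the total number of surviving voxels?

32 voxels

start: 5×5×5 = 125 voxels
V1 x: intersect with YZ mask (11 set) -- 55 left
V2 z: intersect with XY mask (15 set) -- 32 left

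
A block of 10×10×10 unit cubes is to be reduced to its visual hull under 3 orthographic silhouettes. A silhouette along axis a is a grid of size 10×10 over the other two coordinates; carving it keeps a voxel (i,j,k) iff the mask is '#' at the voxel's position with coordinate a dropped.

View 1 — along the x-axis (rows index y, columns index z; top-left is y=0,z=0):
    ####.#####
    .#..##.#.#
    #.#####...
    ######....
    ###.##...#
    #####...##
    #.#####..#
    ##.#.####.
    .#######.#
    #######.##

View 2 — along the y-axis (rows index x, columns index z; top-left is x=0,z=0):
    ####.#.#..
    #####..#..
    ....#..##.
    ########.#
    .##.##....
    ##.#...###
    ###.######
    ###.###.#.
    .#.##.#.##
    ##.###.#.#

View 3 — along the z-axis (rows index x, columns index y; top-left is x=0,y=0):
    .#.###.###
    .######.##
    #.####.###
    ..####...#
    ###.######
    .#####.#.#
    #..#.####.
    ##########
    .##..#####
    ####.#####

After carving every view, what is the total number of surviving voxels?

|visual hull| = 332

initial block: 10^3 = 1000
[1] x-view keeps 70 columns → grid now 700
[2] y-view keeps 63 columns → grid now 449
[3] z-view keeps 76 columns → grid now 332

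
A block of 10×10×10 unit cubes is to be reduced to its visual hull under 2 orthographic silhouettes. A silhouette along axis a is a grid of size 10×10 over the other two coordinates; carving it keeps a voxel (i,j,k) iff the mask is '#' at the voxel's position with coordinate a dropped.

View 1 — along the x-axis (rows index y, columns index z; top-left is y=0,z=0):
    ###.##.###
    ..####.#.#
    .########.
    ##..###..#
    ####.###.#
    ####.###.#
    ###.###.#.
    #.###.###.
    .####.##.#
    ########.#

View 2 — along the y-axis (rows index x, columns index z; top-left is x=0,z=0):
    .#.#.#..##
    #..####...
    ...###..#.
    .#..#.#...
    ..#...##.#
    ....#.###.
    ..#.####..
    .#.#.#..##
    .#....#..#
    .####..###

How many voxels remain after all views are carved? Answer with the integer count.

332 voxels

full grid |V| = 1000
  1. axis=0 (YZ plane), |mask|=74  ⇒  voxels=740
  2. axis=1 (XZ plane), |mask|=45  ⇒  voxels=332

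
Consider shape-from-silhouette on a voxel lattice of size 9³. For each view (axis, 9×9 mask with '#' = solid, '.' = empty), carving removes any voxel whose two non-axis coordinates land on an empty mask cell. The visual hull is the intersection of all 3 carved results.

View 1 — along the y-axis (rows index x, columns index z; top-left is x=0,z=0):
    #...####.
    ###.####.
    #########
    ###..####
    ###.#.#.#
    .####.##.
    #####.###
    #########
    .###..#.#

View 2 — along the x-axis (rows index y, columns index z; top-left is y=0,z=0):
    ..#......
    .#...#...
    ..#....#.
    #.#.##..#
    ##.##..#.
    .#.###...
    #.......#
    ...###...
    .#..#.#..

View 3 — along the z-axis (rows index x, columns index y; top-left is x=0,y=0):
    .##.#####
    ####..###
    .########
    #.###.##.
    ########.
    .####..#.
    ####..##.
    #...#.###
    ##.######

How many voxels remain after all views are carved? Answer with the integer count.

remaining voxels: 130

start: 9×9×9 = 729 voxels
V1 y: intersect with XZ mask (62 set) -- 558 left
V2 x: intersect with YZ mask (27 set) -- 182 left
V3 z: intersect with XY mask (60 set) -- 130 left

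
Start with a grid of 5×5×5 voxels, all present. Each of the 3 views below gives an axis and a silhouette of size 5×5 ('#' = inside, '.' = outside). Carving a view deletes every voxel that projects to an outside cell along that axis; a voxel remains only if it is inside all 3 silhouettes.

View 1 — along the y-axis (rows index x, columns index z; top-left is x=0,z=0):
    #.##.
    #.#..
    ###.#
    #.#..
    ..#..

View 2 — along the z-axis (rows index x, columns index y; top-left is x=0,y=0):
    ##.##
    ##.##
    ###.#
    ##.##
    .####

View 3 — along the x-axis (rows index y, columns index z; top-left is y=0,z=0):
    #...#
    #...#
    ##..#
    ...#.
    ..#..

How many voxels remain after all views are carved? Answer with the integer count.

19 voxels

before carving: 125 voxels (5×5×5)
[1] y-view keeps 12 columns → grid now 60
[2] z-view keeps 20 columns → grid now 48
[3] x-view keeps 9 columns → grid now 19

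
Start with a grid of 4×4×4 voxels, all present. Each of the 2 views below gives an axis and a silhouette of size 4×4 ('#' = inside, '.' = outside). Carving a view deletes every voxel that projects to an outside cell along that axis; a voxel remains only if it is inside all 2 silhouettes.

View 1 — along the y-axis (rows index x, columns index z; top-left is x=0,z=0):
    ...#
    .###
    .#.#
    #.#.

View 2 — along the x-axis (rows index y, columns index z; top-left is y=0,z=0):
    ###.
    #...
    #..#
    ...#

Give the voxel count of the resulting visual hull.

13 voxels

full grid |V| = 64
carve view 1 (along y, XZ-mask fill 8/16): 32 voxels remain
carve view 2 (along x, YZ-mask fill 7/16): 13 voxels remain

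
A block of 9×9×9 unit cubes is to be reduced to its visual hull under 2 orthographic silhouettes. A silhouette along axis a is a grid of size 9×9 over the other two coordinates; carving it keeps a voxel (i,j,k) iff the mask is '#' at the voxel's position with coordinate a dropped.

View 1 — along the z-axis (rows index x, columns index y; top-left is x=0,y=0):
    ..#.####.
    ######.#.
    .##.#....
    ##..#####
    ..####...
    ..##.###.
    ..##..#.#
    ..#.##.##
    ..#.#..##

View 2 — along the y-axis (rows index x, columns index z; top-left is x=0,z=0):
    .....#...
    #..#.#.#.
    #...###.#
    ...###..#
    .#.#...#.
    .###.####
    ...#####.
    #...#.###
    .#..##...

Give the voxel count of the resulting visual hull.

|visual hull| = 180

before carving: 729 voxels (9×9×9)
after view 1 [z-axis, 44 of 81 cells solid] → remaining = 396
after view 2 [y-axis, 37 of 81 cells solid] → remaining = 180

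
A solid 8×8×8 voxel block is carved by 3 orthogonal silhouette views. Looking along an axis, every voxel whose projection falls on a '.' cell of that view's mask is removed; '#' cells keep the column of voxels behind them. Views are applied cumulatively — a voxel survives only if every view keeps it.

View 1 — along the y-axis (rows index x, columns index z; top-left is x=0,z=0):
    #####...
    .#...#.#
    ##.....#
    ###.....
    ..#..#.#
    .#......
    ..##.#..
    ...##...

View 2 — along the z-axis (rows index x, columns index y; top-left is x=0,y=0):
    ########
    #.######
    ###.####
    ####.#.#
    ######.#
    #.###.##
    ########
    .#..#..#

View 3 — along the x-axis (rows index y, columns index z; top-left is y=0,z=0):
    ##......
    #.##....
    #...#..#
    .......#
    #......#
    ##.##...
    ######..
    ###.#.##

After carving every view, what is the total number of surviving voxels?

|visual hull| = 72

full grid |V| = 512
V1 y: intersect with XZ mask (23 set) -- 184 left
V2 z: intersect with XY mask (52 set) -- 157 left
V3 x: intersect with YZ mask (27 set) -- 72 left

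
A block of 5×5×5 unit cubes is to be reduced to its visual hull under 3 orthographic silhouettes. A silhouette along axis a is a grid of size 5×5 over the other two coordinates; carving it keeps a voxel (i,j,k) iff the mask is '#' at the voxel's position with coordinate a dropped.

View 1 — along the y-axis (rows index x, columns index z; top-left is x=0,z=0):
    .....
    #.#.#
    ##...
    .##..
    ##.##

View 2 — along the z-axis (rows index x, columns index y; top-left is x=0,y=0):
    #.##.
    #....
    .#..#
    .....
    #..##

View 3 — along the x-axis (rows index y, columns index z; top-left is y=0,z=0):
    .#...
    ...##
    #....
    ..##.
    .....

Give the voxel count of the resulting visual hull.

start: 5×5×5 = 125 voxels
  1. axis=1 (XZ plane), |mask|=11  ⇒  voxels=55
  2. axis=2 (XY plane), |mask|=9  ⇒  voxels=19
  3. axis=0 (YZ plane), |mask|=6  ⇒  voxels=2

|visual hull| = 2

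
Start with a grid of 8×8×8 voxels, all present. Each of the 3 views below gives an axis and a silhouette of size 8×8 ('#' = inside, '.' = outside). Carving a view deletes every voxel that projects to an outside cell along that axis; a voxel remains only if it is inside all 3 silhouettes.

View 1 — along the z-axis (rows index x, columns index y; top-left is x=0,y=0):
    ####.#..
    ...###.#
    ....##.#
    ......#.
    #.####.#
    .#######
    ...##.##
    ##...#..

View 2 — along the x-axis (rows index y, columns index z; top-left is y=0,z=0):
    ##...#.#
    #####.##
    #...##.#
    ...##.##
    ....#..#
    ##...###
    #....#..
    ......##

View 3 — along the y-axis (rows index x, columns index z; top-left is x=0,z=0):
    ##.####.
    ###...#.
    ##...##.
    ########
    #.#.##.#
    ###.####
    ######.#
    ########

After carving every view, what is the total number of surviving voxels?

full grid |V| = 512
step 1: project along z, AND mask (33/64) → |grid| = 264
step 2: project along x, AND mask (30/64) → |grid| = 121
step 3: project along y, AND mask (49/64) → |grid| = 93

voxel count = 93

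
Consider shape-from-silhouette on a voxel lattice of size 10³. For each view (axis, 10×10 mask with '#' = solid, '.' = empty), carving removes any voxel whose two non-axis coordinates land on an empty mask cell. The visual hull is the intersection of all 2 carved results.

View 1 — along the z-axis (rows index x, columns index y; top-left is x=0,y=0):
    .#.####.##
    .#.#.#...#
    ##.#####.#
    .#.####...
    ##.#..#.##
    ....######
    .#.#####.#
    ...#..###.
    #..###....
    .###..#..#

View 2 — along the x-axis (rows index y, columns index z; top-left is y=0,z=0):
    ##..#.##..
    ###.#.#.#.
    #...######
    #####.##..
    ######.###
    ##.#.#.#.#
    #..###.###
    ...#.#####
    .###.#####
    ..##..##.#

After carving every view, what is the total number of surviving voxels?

initial block: 10^3 = 1000
carve view 1 (along z, XY-mask fill 56/100): 560 voxels remain
carve view 2 (along x, YZ-mask fill 66/100): 370 voxels remain

|visual hull| = 370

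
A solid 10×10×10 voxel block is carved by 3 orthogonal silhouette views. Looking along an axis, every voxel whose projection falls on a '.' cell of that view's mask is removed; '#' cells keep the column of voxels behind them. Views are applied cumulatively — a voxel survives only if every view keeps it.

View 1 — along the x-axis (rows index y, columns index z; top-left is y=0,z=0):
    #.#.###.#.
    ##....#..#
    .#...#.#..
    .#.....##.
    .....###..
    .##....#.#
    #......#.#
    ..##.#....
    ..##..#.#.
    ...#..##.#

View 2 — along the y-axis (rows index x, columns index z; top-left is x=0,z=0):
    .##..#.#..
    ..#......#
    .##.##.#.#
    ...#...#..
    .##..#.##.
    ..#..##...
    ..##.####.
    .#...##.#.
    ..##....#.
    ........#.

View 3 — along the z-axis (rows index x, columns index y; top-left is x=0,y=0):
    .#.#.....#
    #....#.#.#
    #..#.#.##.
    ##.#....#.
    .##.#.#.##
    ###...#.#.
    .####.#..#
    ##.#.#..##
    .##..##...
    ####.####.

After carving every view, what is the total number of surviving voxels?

remaining voxels: 67

full grid |V| = 1000
after view 1 [x-axis, 37 of 100 cells solid] → remaining = 370
after view 2 [y-axis, 36 of 100 cells solid] → remaining = 146
after view 3 [z-axis, 51 of 100 cells solid] → remaining = 67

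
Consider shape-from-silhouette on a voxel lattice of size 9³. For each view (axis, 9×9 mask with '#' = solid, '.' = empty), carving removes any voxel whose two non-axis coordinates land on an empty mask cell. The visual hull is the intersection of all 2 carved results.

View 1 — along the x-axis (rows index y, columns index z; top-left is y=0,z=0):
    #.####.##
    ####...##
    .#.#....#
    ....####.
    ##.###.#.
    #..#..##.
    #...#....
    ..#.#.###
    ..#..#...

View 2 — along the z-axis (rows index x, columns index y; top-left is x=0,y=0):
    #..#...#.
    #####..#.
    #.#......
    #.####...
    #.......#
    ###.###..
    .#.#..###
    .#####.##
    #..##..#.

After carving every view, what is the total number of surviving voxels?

|visual hull| = 189

before carving: 729 voxels (9×9×9)
[1] x-view keeps 39 columns → grid now 351
[2] z-view keeps 40 columns → grid now 189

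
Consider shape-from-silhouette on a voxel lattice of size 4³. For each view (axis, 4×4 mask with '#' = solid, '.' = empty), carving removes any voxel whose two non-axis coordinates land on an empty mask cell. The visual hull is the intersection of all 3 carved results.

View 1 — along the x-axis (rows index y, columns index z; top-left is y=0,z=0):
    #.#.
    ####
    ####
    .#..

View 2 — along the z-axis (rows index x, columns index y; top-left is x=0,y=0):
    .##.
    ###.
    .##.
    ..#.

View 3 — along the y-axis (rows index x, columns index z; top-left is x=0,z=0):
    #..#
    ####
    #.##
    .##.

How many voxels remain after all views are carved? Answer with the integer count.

initial block: 4^3 = 64
after view 1 [x-axis, 11 of 16 cells solid] → remaining = 44
after view 2 [z-axis, 8 of 16 cells solid] → remaining = 30
after view 3 [y-axis, 11 of 16 cells solid] → remaining = 22

|visual hull| = 22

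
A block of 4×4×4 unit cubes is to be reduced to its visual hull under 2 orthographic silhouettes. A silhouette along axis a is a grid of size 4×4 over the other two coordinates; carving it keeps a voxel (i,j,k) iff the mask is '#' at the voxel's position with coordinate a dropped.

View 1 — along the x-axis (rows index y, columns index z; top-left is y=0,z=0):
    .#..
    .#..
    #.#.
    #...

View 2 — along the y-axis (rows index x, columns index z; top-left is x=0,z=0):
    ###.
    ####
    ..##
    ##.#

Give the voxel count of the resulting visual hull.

15 voxels

start: 4×4×4 = 64 voxels
  1. axis=0 (YZ plane), |mask|=5  ⇒  voxels=20
  2. axis=1 (XZ plane), |mask|=12  ⇒  voxels=15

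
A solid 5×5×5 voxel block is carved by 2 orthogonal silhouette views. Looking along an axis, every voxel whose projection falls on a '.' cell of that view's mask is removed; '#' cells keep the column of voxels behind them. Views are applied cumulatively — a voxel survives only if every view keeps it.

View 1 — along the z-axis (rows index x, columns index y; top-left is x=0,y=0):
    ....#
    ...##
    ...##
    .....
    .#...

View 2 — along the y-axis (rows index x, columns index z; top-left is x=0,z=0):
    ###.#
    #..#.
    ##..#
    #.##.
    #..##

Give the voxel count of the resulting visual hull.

start: 5×5×5 = 125 voxels
step 1: project along z, AND mask (6/25) → |grid| = 30
step 2: project along y, AND mask (15/25) → |grid| = 17

remaining voxels: 17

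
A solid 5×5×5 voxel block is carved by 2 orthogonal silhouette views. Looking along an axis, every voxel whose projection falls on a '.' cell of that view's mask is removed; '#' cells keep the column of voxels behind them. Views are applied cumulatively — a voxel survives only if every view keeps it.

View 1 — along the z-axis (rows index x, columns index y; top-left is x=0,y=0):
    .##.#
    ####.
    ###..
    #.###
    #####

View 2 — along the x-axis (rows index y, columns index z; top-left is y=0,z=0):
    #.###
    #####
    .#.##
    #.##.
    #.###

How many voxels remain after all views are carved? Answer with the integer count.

voxel count = 72

before carving: 125 voxels (5×5×5)
[1] z-view keeps 19 columns → grid now 95
[2] x-view keeps 19 columns → grid now 72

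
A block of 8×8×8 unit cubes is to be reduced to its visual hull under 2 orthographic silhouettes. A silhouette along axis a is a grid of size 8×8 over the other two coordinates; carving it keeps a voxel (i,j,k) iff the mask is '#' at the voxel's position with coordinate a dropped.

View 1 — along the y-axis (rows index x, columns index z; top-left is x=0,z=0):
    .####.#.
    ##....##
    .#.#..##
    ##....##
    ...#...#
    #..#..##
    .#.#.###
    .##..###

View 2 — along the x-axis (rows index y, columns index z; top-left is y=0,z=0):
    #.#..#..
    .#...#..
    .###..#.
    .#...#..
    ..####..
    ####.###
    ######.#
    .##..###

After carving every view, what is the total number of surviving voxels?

remaining voxels: 135

full grid |V| = 512
[1] y-view keeps 33 columns → grid now 264
[2] x-view keeps 34 columns → grid now 135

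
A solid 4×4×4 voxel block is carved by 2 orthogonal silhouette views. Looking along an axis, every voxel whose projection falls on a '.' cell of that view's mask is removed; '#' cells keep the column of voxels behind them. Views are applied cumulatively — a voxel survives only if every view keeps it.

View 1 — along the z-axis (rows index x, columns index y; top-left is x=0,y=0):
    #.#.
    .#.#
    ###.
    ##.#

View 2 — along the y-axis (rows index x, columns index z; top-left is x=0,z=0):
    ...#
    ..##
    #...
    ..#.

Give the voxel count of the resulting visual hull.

voxel count = 12

before carving: 64 voxels (4×4×4)
after view 1 [z-axis, 10 of 16 cells solid] → remaining = 40
after view 2 [y-axis, 5 of 16 cells solid] → remaining = 12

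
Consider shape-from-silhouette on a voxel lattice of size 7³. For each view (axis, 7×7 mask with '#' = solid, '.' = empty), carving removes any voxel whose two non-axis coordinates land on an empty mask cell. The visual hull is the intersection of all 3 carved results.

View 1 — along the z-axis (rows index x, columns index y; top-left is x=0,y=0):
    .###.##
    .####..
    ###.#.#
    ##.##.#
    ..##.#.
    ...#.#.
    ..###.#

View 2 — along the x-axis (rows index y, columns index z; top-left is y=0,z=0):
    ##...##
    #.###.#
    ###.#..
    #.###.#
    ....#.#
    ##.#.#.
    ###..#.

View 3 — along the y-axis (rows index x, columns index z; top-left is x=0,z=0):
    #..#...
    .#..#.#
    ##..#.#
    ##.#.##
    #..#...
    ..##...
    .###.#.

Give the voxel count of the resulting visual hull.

remaining voxels: 58

initial block: 7^3 = 343
V1 z: intersect with XY mask (28 set) -- 196 left
V2 x: intersect with YZ mask (28 set) -- 114 left
V3 y: intersect with XZ mask (22 set) -- 58 left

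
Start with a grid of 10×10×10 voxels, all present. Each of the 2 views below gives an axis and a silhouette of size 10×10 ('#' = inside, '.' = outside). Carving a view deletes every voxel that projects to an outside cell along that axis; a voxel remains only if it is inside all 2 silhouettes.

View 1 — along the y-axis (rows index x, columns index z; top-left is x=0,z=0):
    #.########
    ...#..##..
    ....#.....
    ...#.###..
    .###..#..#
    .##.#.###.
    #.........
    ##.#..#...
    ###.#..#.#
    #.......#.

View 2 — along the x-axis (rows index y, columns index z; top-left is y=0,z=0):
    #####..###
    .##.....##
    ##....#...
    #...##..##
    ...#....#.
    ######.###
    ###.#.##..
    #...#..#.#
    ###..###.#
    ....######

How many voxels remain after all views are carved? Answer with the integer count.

|visual hull| = 219

full grid |V| = 1000
carve view 1 (along y, XZ-mask fill 41/100): 410 voxels remain
carve view 2 (along x, YZ-mask fill 54/100): 219 voxels remain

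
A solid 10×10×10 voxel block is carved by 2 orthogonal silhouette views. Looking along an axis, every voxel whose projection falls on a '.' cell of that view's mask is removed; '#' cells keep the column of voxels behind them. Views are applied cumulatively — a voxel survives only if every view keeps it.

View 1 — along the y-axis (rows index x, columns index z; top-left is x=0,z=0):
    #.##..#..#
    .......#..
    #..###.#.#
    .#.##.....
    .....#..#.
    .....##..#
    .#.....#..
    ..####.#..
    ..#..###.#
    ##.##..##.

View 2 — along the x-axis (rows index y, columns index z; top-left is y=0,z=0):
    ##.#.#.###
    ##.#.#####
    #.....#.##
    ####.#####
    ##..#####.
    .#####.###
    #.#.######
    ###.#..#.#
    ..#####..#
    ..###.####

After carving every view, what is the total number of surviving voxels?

full grid |V| = 1000
  1. axis=1 (XZ plane), |mask|=38  ⇒  voxels=380
  2. axis=0 (YZ plane), |mask|=70  ⇒  voxels=267

voxel count = 267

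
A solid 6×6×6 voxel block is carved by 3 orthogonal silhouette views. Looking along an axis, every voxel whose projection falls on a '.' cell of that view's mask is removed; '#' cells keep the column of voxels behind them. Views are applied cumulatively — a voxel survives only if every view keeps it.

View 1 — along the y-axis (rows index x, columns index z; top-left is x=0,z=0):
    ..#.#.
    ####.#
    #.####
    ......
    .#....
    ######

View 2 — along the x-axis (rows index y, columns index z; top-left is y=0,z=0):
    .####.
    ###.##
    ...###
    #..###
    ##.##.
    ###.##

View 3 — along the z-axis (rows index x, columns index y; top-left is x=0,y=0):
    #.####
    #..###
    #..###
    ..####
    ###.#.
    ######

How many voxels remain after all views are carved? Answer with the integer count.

before carving: 216 voxels (6×6×6)
V1 y: intersect with XZ mask (19 set) -- 114 left
V2 x: intersect with YZ mask (25 set) -- 78 left
V3 z: intersect with XY mask (27 set) -- 62 left

62 voxels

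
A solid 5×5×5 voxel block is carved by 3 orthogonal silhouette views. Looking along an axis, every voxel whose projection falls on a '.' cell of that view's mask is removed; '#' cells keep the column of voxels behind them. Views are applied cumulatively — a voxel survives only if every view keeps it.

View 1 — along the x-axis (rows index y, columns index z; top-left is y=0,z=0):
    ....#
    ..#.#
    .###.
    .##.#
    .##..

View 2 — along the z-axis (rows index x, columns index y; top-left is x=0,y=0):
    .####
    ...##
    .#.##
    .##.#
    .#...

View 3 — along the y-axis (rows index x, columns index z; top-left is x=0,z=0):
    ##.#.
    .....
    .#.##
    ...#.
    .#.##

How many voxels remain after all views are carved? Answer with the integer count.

|visual hull| = 10

before carving: 125 voxels (5×5×5)
step 1: project along x, AND mask (11/25) → |grid| = 55
step 2: project along z, AND mask (13/25) → |grid| = 31
step 3: project along y, AND mask (10/25) → |grid| = 10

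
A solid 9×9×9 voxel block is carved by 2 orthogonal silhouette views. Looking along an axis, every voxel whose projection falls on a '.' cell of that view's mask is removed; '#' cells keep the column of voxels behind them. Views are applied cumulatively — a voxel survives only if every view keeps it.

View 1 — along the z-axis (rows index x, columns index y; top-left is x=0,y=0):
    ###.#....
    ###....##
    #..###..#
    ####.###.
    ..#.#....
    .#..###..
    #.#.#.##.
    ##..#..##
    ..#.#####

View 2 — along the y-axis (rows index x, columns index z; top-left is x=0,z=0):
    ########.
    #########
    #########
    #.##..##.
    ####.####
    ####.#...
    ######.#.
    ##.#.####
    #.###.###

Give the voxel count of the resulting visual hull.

voxel count = 305

start: 9×9×9 = 729 voxels
after view 1 [z-axis, 43 of 81 cells solid] → remaining = 387
after view 2 [y-axis, 65 of 81 cells solid] → remaining = 305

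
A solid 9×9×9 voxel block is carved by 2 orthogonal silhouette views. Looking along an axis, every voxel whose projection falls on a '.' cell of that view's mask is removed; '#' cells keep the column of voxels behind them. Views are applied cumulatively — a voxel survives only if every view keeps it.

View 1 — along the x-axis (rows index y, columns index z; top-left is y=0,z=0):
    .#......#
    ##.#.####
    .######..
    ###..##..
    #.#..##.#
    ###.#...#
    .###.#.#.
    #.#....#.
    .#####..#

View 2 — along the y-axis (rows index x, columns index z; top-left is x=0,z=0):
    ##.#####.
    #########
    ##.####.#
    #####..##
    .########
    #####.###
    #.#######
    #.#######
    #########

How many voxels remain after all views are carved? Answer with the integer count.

voxel count = 339

before carving: 729 voxels (9×9×9)
  1. axis=0 (YZ plane), |mask|=44  ⇒  voxels=396
  2. axis=1 (XZ plane), |mask|=71  ⇒  voxels=339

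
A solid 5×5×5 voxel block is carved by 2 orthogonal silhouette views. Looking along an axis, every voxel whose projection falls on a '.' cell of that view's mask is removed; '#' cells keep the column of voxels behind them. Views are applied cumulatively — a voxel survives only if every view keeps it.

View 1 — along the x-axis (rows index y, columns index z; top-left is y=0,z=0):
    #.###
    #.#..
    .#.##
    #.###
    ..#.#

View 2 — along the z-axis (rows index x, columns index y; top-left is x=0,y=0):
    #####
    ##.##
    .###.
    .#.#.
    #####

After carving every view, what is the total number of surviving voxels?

before carving: 125 voxels (5×5×5)
after view 1 [x-axis, 15 of 25 cells solid] → remaining = 75
after view 2 [z-axis, 19 of 25 cells solid] → remaining = 57

57 voxels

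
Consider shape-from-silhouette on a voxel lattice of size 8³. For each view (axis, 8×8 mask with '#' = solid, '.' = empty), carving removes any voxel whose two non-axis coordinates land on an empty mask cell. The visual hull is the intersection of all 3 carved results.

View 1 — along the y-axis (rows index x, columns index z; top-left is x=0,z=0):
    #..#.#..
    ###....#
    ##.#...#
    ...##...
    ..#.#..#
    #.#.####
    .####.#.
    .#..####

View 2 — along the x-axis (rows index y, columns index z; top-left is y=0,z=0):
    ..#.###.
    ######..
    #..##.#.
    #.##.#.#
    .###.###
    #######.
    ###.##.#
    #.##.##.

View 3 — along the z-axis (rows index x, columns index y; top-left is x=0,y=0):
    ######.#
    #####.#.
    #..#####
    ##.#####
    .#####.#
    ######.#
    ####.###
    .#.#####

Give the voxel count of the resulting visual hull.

|visual hull| = 135

before carving: 512 voxels (8×8×8)
after view 1 [y-axis, 32 of 64 cells solid] → remaining = 256
after view 2 [x-axis, 43 of 64 cells solid] → remaining = 168
after view 3 [z-axis, 52 of 64 cells solid] → remaining = 135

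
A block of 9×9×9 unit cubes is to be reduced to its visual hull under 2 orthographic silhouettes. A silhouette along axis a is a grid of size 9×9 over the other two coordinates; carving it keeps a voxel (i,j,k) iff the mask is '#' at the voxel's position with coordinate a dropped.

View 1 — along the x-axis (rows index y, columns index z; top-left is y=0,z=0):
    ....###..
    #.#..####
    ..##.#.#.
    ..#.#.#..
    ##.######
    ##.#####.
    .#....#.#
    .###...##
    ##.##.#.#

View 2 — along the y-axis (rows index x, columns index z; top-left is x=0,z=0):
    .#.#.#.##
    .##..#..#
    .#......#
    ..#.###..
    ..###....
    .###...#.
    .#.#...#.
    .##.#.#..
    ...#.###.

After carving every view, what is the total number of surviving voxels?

voxel count = 166

before carving: 729 voxels (9×9×9)
step 1: project along x, AND mask (45/81) → |grid| = 405
step 2: project along y, AND mask (33/81) → |grid| = 166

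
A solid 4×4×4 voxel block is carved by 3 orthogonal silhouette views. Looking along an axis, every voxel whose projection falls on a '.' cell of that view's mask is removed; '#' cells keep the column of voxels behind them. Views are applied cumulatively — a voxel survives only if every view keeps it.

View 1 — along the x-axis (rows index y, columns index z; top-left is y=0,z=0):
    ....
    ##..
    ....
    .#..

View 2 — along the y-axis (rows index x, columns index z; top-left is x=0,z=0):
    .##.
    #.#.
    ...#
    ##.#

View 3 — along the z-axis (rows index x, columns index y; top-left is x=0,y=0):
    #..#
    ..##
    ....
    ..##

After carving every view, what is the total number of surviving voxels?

|visual hull| = 2

start: 4×4×4 = 64 voxels
after view 1 [x-axis, 3 of 16 cells solid] → remaining = 12
after view 2 [y-axis, 8 of 16 cells solid] → remaining = 6
after view 3 [z-axis, 6 of 16 cells solid] → remaining = 2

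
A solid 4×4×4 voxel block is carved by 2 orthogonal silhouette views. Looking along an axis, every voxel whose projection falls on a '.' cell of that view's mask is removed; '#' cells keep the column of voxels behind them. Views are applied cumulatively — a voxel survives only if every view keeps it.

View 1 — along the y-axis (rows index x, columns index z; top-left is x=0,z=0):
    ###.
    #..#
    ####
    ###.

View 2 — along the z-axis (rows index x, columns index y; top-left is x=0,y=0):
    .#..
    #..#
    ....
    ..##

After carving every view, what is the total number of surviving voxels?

voxel count = 13

start: 4×4×4 = 64 voxels
after view 1 [y-axis, 12 of 16 cells solid] → remaining = 48
after view 2 [z-axis, 5 of 16 cells solid] → remaining = 13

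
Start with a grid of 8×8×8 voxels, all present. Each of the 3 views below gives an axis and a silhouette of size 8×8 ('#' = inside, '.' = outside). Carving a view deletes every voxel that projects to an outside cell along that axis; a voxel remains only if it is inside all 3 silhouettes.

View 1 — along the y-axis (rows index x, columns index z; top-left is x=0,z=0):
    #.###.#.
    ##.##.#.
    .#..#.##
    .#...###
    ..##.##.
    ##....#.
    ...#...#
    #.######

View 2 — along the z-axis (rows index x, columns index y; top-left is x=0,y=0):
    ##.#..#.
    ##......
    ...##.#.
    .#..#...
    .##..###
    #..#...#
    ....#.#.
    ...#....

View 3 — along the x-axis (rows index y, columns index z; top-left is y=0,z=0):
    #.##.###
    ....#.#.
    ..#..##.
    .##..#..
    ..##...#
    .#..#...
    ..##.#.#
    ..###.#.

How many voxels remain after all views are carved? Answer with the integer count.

full grid |V| = 512
V1 y: intersect with XZ mask (34 set) -- 272 left
V2 z: intersect with XY mask (22 set) -- 90 left
V3 x: intersect with YZ mask (27 set) -- 39 left

39 voxels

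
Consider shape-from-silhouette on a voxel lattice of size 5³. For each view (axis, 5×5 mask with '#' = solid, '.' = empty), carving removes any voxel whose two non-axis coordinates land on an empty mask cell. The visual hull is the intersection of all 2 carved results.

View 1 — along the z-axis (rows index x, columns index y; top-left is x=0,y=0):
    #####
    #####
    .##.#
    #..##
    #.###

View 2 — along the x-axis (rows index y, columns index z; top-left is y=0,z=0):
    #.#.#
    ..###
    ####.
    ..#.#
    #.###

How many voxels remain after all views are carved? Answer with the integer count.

start: 5×5×5 = 125 voxels
step 1: project along z, AND mask (20/25) → |grid| = 100
step 2: project along x, AND mask (16/25) → |grid| = 65

|visual hull| = 65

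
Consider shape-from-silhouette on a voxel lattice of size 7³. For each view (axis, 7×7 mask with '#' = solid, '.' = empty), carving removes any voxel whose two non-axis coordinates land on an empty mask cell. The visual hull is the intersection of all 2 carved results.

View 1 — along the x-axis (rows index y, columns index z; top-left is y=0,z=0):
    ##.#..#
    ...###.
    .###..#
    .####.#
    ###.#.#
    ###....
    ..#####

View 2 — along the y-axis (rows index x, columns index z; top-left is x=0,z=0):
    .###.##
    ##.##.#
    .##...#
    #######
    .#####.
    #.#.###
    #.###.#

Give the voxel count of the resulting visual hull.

|visual hull| = 150

before carving: 343 voxels (7×7×7)
V1 x: intersect with YZ mask (29 set) -- 203 left
V2 y: intersect with XZ mask (35 set) -- 150 left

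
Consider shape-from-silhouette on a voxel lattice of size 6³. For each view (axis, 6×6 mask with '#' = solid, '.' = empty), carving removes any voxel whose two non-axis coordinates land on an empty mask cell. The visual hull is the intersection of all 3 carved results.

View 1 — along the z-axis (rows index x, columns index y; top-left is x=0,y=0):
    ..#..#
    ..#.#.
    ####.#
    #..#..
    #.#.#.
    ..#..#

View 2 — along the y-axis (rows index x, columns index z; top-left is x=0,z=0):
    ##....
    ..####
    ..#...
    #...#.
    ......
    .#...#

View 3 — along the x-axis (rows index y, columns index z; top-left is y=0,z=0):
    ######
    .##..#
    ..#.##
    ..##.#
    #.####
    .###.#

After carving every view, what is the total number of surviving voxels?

|visual hull| = 18

before carving: 216 voxels (6×6×6)
carve view 1 (along z, XY-mask fill 16/36): 96 voxels remain
carve view 2 (along y, XZ-mask fill 11/36): 25 voxels remain
carve view 3 (along x, YZ-mask fill 24/36): 18 voxels remain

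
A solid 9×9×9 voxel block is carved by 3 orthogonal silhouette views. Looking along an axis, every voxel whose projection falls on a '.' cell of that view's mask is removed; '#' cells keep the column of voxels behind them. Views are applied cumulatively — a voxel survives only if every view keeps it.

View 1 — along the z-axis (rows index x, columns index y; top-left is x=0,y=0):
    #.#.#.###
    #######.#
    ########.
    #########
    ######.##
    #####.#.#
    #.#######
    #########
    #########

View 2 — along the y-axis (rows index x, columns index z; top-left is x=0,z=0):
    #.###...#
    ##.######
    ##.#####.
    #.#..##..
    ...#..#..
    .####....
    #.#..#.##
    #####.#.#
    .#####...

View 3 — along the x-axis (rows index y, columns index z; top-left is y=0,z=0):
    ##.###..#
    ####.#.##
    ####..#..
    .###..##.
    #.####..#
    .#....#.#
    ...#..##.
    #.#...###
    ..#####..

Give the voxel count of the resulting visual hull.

216 voxels

start: 9×9×9 = 729 voxels
after view 1 [z-axis, 72 of 81 cells solid] → remaining = 648
after view 2 [y-axis, 47 of 81 cells solid] → remaining = 378
after view 3 [x-axis, 45 of 81 cells solid] → remaining = 216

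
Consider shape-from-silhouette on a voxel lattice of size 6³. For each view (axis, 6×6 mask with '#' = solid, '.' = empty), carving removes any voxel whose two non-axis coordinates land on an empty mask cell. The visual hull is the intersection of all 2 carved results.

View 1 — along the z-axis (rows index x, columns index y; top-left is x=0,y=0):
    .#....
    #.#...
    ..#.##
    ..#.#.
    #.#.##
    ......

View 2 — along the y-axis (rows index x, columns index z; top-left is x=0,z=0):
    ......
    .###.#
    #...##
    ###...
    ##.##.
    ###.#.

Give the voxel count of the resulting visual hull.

start: 6×6×6 = 216 voxels
step 1: project along z, AND mask (12/36) → |grid| = 72
step 2: project along y, AND mask (18/36) → |grid| = 39

39 voxels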